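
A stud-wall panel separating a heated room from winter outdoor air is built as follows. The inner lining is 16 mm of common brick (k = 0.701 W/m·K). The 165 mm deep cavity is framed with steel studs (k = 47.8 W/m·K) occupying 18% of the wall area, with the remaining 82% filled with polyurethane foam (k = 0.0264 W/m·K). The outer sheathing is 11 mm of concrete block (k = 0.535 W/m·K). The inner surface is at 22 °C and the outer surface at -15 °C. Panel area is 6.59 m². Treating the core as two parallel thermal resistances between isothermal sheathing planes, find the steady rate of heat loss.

Sheathing layers in series; stud and cavity paths in parallel between them.
R_inner = 0.016/(0.701×6.59) = 0.003464 K/W
R_stud  = 0.165/(47.8×0.18×6.59) = 0.00291 K/W
R_cav   = 0.165/(0.0264×0.82×6.59) = 1.157 K/W
1/R_core = 1/R_stud + 1/R_cav → R_core = 0.002903 K/W
R_outer = 0.011/(0.535×6.59) = 0.00312 K/W
R_total = 0.009486 K/W
Q = ΔT/R_total = 37/0.009486

Q ≈ 3900 W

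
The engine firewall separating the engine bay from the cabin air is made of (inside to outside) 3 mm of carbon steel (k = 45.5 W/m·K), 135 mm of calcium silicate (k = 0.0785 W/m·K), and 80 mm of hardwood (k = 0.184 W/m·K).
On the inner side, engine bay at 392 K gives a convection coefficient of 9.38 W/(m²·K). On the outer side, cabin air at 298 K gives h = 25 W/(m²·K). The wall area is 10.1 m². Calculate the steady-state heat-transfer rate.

Thermal resistances in series:
R_inner film = 1/(h_i·A) = 1/(9.38×10.1) = 0.01056 K/W
R_carbon steel = L/(kA) = 0.003/(45.5×10.1) = 6.528×10^-6 K/W
R_calcium silicate = L/(kA) = 0.135/(0.0785×10.1) = 0.1703 K/W
R_hardwood = L/(kA) = 0.08/(0.184×10.1) = 0.04305 K/W
R_outer film = 1/(h_o·A) = 1/(25×10.1) = 0.00396 K/W
R_total = 0.2278 K/W
Q = ΔT / R_total = 94 / 0.2278

Q ≈ 413 W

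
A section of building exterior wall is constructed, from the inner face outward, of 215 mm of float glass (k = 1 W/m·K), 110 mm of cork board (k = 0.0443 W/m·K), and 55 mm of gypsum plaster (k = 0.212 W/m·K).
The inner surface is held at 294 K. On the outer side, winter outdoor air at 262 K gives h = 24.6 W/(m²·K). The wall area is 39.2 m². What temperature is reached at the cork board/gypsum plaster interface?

Using the resistance-network approach (series):
R_float glass = L/(kA) = 0.215/(1×39.2) = 0.005485 K/W
R_cork board = L/(kA) = 0.11/(0.0443×39.2) = 0.06334 K/W
R_gypsum plaster = L/(kA) = 0.055/(0.212×39.2) = 0.006618 K/W
R_outer film = 1/(h_o·A) = 1/(24.6×39.2) = 0.001037 K/W
R_total = 0.07648 K/W;  Q = ΔT/R_total = 32/0.07648 = 418.4 W
T_interface = T_inner − Q·ΣR(inner→interface) = 294 − 418×0.06883

T ≈ 265 K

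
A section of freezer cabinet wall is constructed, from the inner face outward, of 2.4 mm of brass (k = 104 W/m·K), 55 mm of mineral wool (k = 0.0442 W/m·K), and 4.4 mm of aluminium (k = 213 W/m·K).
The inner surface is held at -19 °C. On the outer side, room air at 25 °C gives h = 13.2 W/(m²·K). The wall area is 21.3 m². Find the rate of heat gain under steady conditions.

Q ≈ 710 W

Treating each layer as a thermal resistance in series:
R_brass = L/(kA) = 0.0024/(104×21.3) = 1.083×10^-6 K/W
R_mineral wool = L/(kA) = 0.055/(0.0442×21.3) = 0.05842 K/W
R_aluminium = L/(kA) = 0.0044/(213×21.3) = 9.698×10^-7 K/W
R_outer film = 1/(h_o·A) = 1/(13.2×21.3) = 0.003557 K/W
R_total = 0.06198 K/W
Q = ΔT / R_total = 44 / 0.06198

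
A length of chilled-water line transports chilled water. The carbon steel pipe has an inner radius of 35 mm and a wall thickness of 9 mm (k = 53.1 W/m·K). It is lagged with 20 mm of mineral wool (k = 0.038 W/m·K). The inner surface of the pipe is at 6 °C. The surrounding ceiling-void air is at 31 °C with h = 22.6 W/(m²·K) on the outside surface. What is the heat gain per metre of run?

Treating each annulus and film as a series resistance:
R_carbon steel pipe wall = ln(44/35)/(2π×53.1×1) = 6.859×10^-4 K/W
R_mineral wool = ln(64/44)/(2π×0.038×1) = 1.569 K/W
R_outer film = 1/(h_o·2πr_oL) = 1/(22.6×2π×0.064×1) = 0.11 K/W
R_total = 1.68 K/W
Q = ΔT/R_total = 25/1.68

q′ ≈ 14.9 W/m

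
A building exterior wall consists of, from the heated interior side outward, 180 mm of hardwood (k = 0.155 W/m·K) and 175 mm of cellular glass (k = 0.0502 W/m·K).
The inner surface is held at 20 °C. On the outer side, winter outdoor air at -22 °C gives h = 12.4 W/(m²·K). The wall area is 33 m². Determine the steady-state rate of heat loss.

Series thermal resistances:
R_hardwood = L/(kA) = 0.18/(0.155×33) = 0.03519 K/W
R_cellular glass = L/(kA) = 0.175/(0.0502×33) = 0.1056 K/W
R_outer film = 1/(h_o·A) = 1/(12.4×33) = 0.002444 K/W
R_total = 0.1433 K/W
Q = ΔT / R_total = 42 / 0.1433

Q ≈ 293 W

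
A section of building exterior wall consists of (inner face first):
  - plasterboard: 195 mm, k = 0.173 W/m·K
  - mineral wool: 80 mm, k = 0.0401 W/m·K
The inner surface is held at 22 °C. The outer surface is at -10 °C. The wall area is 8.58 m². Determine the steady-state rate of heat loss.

Model the wall as resistances in series:
R_plasterboard = L/(kA) = 0.195/(0.173×8.58) = 0.1314 K/W
R_mineral wool = L/(kA) = 0.08/(0.0401×8.58) = 0.2325 K/W
R_total = 0.3639 K/W
Q = ΔT / R_total = 32 / 0.3639

Q ≈ 87.9 W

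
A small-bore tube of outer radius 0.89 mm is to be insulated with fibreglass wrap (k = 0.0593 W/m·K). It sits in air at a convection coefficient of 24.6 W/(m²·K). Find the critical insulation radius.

r_cr ≈ 2.41 mm

For a cylinder r_cr = k/h = 0.0593/24.6
r_cr = 2.41 mm; since the bare radius (0.89 mm) is below r_cr, adding a thin layer of insulation will *increase* heat loss.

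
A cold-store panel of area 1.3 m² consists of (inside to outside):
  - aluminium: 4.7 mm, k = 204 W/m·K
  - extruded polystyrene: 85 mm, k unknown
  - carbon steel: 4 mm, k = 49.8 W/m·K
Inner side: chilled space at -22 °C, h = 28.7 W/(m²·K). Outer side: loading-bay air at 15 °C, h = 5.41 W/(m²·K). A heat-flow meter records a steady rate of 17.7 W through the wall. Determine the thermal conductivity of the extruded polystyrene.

Thermal resistances in series:
R_inner film = 1/(h_i·A) = 1/(28.7×1.3) = 0.0268 K/W
R_aluminium = L/(kA) = 0.0047/(204×1.3) = 1.772×10^-5 K/W
R_carbon steel = L/(kA) = 0.004/(49.8×1.3) = 6.179×10^-5 K/W
R_outer film = 1/(h_o·A) = 1/(5.41×1.3) = 0.1422 K/W
Sum of known resistances R_other = 0.1691 K/W
Total R = ΔT/Q = 37/17.7 = 2.09 K/W
R_extruded polystyrene = R_total − R_other = 1.921 K/W
k = L/(R·A) = 0.085/(1.921×1.3)

k ≈ 0.034 W/(m·K)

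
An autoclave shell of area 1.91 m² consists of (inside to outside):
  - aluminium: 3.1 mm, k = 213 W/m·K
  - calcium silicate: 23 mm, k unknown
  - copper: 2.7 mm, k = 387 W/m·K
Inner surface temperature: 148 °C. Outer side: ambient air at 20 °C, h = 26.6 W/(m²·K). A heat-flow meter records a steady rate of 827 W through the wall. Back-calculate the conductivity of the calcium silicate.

k ≈ 0.0891 W/(m·K)

Thermal resistances in series:
R_aluminium = L/(kA) = 0.0031/(213×1.91) = 7.62×10^-6 K/W
R_copper = L/(kA) = 0.0027/(387×1.91) = 3.653×10^-6 K/W
R_outer film = 1/(h_o·A) = 1/(26.6×1.91) = 0.01968 K/W
Sum of known resistances R_other = 0.01969 K/W
Total R = ΔT/Q = 128/827 = 0.1548 K/W
R_calcium silicate = R_total − R_other = 0.1351 K/W
k = L/(R·A) = 0.023/(0.1351×1.91)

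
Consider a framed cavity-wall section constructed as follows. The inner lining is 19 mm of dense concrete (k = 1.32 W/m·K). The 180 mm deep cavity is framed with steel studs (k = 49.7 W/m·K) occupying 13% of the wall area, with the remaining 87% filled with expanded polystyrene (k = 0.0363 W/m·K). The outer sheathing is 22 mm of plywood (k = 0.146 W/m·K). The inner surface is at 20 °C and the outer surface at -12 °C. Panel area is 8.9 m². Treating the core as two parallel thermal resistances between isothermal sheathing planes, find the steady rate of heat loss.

Q ≈ 1480 W

Sheathing layers in series; stud and cavity paths in parallel between them.
R_inner = 0.019/(1.32×8.9) = 0.001617 K/W
R_stud  = 0.18/(49.7×0.13×8.9) = 0.00313 K/W
R_cav   = 0.18/(0.0363×0.87×8.9) = 0.6404 K/W
1/R_core = 1/R_stud + 1/R_cav → R_core = 0.003115 K/W
R_outer = 0.022/(0.146×8.9) = 0.01693 K/W
R_total = 0.02166 K/W
Q = ΔT/R_total = 32/0.02166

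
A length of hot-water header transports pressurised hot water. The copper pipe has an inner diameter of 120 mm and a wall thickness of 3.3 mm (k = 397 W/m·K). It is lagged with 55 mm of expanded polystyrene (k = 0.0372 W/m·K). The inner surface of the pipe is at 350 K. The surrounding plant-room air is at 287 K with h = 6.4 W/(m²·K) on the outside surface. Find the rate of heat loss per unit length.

Cylindrical conduction, so R = ln(r₂/r₁)/(2πkL) per layer, in series:
R_copper pipe wall = ln(63.3/60)/(2π×397×1) = 2.146×10^-5 K/W
R_expanded polystyrene = ln(118.3/63.3)/(2π×0.0372×1) = 2.675 K/W
R_outer film = 1/(h_o·2πr_oL) = 1/(6.4×2π×0.1183×1) = 0.2102 K/W
R_total = 2.886 K/W
Q = ΔT/R_total = 63/2.886

q′ ≈ 21.8 W/m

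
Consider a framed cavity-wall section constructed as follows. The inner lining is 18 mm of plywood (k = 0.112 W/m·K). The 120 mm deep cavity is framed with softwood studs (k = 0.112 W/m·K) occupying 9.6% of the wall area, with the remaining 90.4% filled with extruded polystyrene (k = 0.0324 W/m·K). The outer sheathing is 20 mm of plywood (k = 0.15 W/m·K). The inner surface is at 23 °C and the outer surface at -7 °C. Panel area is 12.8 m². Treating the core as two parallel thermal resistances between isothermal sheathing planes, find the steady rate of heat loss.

Sheathing layers in series; stud and cavity paths in parallel between them.
R_inner = 0.018/(0.112×12.8) = 0.01256 K/W
R_stud  = 0.12/(0.112×0.096×12.8) = 0.8719 K/W
R_cav   = 0.12/(0.0324×0.904×12.8) = 0.3201 K/W
1/R_core = 1/R_stud + 1/R_cav → R_core = 0.2341 K/W
R_outer = 0.02/(0.15×12.8) = 0.01042 K/W
R_total = 0.2571 K/W
Q = ΔT/R_total = 30/0.2571

Q ≈ 117 W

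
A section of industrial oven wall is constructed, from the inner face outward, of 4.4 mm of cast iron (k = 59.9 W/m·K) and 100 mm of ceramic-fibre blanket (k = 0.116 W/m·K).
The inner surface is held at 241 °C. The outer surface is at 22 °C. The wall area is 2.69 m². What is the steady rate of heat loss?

Thermal resistances in series:
R_cast iron = L/(kA) = 0.0044/(59.9×2.69) = 2.731×10^-5 K/W
R_ceramic-fibre blanket = L/(kA) = 0.1/(0.116×2.69) = 0.3205 K/W
R_total = 0.3205 K/W
Q = ΔT / R_total = 219 / 0.3205

Q ≈ 683 W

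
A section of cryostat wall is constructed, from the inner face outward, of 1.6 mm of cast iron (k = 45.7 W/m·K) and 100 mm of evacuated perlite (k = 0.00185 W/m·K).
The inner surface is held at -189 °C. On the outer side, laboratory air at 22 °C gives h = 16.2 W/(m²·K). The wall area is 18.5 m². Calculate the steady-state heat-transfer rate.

Using the resistance-network approach (series):
R_cast iron = L/(kA) = 0.0016/(45.7×18.5) = 1.892×10^-6 K/W
R_evacuated perlite = L/(kA) = 0.1/(0.00185×18.5) = 2.922 K/W
R_outer film = 1/(h_o·A) = 1/(16.2×18.5) = 0.003337 K/W
R_total = 2.925 K/W
Q = ΔT / R_total = 211 / 2.925

Q ≈ 72.1 W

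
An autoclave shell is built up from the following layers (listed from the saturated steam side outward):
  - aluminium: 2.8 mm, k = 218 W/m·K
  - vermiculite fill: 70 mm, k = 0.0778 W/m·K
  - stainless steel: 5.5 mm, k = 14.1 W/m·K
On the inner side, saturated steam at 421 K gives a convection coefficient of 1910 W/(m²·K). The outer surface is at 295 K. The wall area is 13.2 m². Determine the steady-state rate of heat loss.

Q ≈ 1850 W

Series thermal resistances:
R_inner film = 1/(h_i·A) = 1/(1910×13.2) = 3.966×10^-5 K/W
R_aluminium = L/(kA) = 0.0028/(218×13.2) = 9.73×10^-7 K/W
R_vermiculite fill = L/(kA) = 0.07/(0.0778×13.2) = 0.06816 K/W
R_stainless steel = L/(kA) = 0.0055/(14.1×13.2) = 2.955×10^-5 K/W
R_total = 0.06823 K/W
Q = ΔT / R_total = 126 / 0.06823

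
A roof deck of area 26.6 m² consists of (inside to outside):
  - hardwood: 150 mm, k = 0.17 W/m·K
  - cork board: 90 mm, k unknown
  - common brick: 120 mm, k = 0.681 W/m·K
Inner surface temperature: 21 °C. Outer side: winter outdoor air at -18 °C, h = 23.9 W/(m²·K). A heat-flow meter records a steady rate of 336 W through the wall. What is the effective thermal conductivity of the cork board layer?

Using the resistance-network approach (series):
R_hardwood = L/(kA) = 0.15/(0.17×26.6) = 0.03317 K/W
R_common brick = L/(kA) = 0.12/(0.681×26.6) = 0.006624 K/W
R_outer film = 1/(h_o·A) = 1/(23.9×26.6) = 0.001573 K/W
Sum of known resistances R_other = 0.04137 K/W
Total R = ΔT/Q = 39/336 = 0.1161 K/W
R_cork board = R_total − R_other = 0.0747 K/W
k = L/(R·A) = 0.09/(0.0747×26.6)

k ≈ 0.0453 W/(m·K)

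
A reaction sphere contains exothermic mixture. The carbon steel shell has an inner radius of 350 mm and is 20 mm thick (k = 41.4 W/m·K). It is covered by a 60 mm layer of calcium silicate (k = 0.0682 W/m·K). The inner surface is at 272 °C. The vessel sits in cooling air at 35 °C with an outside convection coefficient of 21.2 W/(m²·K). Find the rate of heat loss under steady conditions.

Q ≈ 515 W

Radial (spherical) resistances in series:
R_carbon steel shell = (1/0.35 − 1/0.37)/(4π×41.4) = 2.969×10^-4 K/W
R_calcium silicate = (1/0.37 − 1/0.43)/(4π×0.0682) = 0.44 K/W
R_outer film = 1/(h·4πr_o²) = 1/(21.2×4π×0.43²) = 0.0203 K/W
R_total = 0.4606 K/W
Q = ΔT/R_total = 237/0.4606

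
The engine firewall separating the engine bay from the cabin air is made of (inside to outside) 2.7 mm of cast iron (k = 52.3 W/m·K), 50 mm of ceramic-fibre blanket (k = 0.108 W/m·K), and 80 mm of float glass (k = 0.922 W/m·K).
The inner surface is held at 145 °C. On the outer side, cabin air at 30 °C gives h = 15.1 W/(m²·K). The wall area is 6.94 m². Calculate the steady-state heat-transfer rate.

Using the resistance-network approach (series):
R_cast iron = L/(kA) = 0.0027/(52.3×6.94) = 7.439×10^-6 K/W
R_ceramic-fibre blanket = L/(kA) = 0.05/(0.108×6.94) = 0.06671 K/W
R_float glass = L/(kA) = 0.08/(0.922×6.94) = 0.0125 K/W
R_outer film = 1/(h_o·A) = 1/(15.1×6.94) = 0.009543 K/W
R_total = 0.08876 K/W
Q = ΔT / R_total = 115 / 0.08876

Q ≈ 1300 W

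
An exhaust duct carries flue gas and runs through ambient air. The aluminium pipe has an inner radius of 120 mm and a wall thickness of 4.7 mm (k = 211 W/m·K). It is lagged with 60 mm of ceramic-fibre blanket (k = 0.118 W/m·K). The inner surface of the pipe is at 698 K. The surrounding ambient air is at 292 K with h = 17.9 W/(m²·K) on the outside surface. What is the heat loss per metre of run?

Cylindrical conduction, so R = ln(r₂/r₁)/(2πkL) per layer, in series:
R_aluminium pipe wall = ln(124.7/120)/(2π×211×1) = 2.898×10^-5 K/W
R_ceramic-fibre blanket = ln(184.7/124.7)/(2π×0.118×1) = 0.5298 K/W
R_outer film = 1/(h_o·2πr_oL) = 1/(17.9×2π×0.1847×1) = 0.04814 K/W
R_total = 0.578 K/W
Q = ΔT/R_total = 406/0.578

q′ ≈ 702 W/m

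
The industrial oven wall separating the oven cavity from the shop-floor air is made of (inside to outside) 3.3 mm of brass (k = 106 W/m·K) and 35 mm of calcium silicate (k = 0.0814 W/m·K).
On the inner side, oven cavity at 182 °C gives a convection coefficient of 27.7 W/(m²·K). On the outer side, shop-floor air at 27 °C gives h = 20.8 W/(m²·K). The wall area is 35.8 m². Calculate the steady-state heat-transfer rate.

Q ≈ 10800 W

Using the resistance-network approach (series):
R_inner film = 1/(h_i·A) = 1/(27.7×35.8) = 0.001008 K/W
R_brass = L/(kA) = 0.0033/(106×35.8) = 8.696×10^-7 K/W
R_calcium silicate = L/(kA) = 0.035/(0.0814×35.8) = 0.01201 K/W
R_outer film = 1/(h_o·A) = 1/(20.8×35.8) = 0.001343 K/W
R_total = 0.01436 K/W
Q = ΔT / R_total = 155 / 0.01436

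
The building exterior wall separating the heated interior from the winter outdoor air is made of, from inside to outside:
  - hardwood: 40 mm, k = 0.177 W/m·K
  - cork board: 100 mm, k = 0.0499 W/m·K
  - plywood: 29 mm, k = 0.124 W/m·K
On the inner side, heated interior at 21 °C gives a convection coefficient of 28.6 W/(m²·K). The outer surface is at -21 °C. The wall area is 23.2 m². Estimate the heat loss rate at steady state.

Using the resistance-network approach (series):
R_inner film = 1/(h_i·A) = 1/(28.6×23.2) = 0.001507 K/W
R_hardwood = L/(kA) = 0.04/(0.177×23.2) = 0.009741 K/W
R_cork board = L/(kA) = 0.1/(0.0499×23.2) = 0.08638 K/W
R_plywood = L/(kA) = 0.029/(0.124×23.2) = 0.01008 K/W
R_total = 0.1077 K/W
Q = ΔT / R_total = 42 / 0.1077

Q ≈ 390 W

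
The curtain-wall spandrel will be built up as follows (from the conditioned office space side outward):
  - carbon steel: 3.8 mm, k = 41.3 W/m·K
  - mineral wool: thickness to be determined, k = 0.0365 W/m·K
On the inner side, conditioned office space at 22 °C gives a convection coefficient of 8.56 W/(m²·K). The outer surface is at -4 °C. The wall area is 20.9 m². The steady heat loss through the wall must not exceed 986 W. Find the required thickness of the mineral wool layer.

Series thermal resistances:
R_inner film = 1/(h_i·A) = 1/(8.56×20.9) = 0.00559 K/W
R_carbon steel = L/(kA) = 0.0038/(41.3×20.9) = 4.402×10^-6 K/W
Sum of the known resistances R_other = 0.005594 K/W
Required total resistance R_tot = ΔT/Q_allow = 26/986 = 0.02637 K/W
R_mineral wool = R_tot − R_other = 0.02078 K/W
L = R·k·A = 0.02078×0.0365×20.9

L ≈ 15.8 mm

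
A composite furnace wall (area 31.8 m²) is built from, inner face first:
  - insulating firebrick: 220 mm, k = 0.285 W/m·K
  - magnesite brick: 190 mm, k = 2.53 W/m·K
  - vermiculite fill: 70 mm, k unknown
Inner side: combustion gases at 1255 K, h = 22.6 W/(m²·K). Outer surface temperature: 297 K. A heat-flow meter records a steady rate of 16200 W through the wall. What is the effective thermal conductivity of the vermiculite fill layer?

k ≈ 0.0708 W/(m·K)

Using the resistance-network approach (series):
R_inner film = 1/(h_i·A) = 1/(22.6×31.8) = 0.001391 K/W
R_insulating firebrick = L/(kA) = 0.22/(0.285×31.8) = 0.02427 K/W
R_magnesite brick = L/(kA) = 0.19/(2.53×31.8) = 0.002362 K/W
Sum of known resistances R_other = 0.02803 K/W
Total R = ΔT/Q = 958/16200 = 0.05914 K/W
R_vermiculite fill = R_total − R_other = 0.03111 K/W
k = L/(R·A) = 0.07/(0.03111×31.8)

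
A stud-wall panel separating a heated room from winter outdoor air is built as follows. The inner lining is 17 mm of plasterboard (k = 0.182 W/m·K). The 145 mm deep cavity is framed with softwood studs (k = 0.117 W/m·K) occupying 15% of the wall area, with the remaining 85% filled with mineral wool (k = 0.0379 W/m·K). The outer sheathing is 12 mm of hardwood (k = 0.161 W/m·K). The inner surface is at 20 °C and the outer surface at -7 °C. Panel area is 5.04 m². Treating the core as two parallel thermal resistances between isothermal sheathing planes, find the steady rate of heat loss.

Q ≈ 44.2 W

Sheathing layers in series; stud and cavity paths in parallel between them.
R_inner = 0.017/(0.182×5.04) = 0.01853 K/W
R_stud  = 0.145/(0.117×0.15×5.04) = 1.639 K/W
R_cav   = 0.145/(0.0379×0.85×5.04) = 0.8931 K/W
1/R_core = 1/R_stud + 1/R_cav → R_core = 0.5781 K/W
R_outer = 0.012/(0.161×5.04) = 0.01479 K/W
R_total = 0.6114 K/W
Q = ΔT/R_total = 27/0.6114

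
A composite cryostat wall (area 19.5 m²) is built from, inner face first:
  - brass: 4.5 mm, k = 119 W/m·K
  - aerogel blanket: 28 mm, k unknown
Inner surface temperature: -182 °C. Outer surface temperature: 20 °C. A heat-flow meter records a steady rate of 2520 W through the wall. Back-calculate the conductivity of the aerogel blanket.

Model the wall as resistances in series:
R_brass = L/(kA) = 0.0045/(119×19.5) = 1.939×10^-6 K/W
Sum of known resistances R_other = 1.939×10^-6 K/W
Total R = ΔT/Q = 202/2520 = 0.08016 K/W
R_aerogel blanket = R_total − R_other = 0.08016 K/W
k = L/(R·A) = 0.028/(0.08016×19.5)

k ≈ 0.0179 W/(m·K)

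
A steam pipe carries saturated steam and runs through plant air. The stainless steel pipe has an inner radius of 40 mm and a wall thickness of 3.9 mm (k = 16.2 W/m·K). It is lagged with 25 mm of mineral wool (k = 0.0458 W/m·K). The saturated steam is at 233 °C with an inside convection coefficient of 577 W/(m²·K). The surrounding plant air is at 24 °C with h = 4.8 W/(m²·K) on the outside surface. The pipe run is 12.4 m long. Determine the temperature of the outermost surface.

T ≈ 72.9 °C

Per-layer cylindrical resistances, series-summed:
R_inner film = 1/(h_i·2πr₁L) = 1/(577×2π×0.04×12.4) = 5.561×10^-4 K/W
R_stainless steel pipe wall = ln(43.9/40)/(2π×16.2×12.4) = 7.371×10^-5 K/W
R_mineral wool = ln(68.9/43.9)/(2π×0.0458×12.4) = 0.1263 K/W
R_outer film = 1/(h_o·2πr_oL) = 1/(4.8×2π×0.0689×12.4) = 0.03881 K/W
R_total = 0.1658 K/W
Q = ΔT/R_total = 209/0.1658
Q = 1260 W
T_interface = T_inner − Q·ΣR(inner→interface) = 233 − 1260×0.1269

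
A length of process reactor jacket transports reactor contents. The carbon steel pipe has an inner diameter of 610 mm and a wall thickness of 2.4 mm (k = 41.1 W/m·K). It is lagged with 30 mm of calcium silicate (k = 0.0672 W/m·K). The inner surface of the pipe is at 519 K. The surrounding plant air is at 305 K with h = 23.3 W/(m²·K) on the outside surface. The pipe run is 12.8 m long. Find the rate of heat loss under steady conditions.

Per-layer cylindrical resistances, series-summed:
R_carbon steel pipe wall = ln(307.4/305)/(2π×41.1×12.8) = 2.371×10^-6 K/W
R_calcium silicate = ln(337.4/307.4)/(2π×0.0672×12.8) = 0.01723 K/W
R_outer film = 1/(h_o·2πr_oL) = 1/(23.3×2π×0.3374×12.8) = 0.001582 K/W
R_total = 0.01881 K/W
Q = ΔT/R_total = 214/0.01881

Q ≈ 11400 W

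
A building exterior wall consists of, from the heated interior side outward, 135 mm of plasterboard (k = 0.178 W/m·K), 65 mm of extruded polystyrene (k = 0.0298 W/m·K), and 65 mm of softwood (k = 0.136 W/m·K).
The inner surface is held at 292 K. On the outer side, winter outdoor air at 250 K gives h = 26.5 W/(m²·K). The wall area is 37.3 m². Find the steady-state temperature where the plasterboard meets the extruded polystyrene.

T ≈ 283 K

Using the resistance-network approach (series):
R_plasterboard = L/(kA) = 0.135/(0.178×37.3) = 0.02033 K/W
R_extruded polystyrene = L/(kA) = 0.065/(0.0298×37.3) = 0.05848 K/W
R_softwood = L/(kA) = 0.065/(0.136×37.3) = 0.01281 K/W
R_outer film = 1/(h_o·A) = 1/(26.5×37.3) = 0.001012 K/W
R_total = 0.09264 K/W;  Q = ΔT/R_total = 42/0.09264 = 453.4 W
T_interface = T_inner − Q·ΣR(inner→interface) = 292 − 453×0.02033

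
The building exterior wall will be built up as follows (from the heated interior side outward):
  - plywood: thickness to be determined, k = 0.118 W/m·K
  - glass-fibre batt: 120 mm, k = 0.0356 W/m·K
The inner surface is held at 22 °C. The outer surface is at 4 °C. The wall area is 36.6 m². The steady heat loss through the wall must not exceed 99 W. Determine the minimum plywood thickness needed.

L ≈ 387 mm

Thermal resistances in series:
R_glass-fibre batt = L/(kA) = 0.12/(0.0356×36.6) = 0.0921 K/W
Sum of the known resistances R_other = 0.0921 K/W
Required total resistance R_tot = ΔT/Q_allow = 18/99 = 0.1818 K/W
R_plywood = R_tot − R_other = 0.08972 K/W
L = R·k·A = 0.08972×0.118×36.6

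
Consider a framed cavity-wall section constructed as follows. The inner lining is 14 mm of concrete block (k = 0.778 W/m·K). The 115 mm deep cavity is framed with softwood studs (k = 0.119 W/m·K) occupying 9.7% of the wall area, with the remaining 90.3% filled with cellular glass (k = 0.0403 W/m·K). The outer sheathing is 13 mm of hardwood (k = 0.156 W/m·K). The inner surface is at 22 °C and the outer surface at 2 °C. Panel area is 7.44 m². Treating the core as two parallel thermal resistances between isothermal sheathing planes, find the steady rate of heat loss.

Q ≈ 59.5 W

Sheathing layers in series; stud and cavity paths in parallel between them.
R_inner = 0.014/(0.778×7.44) = 0.002419 K/W
R_stud  = 0.115/(0.119×0.097×7.44) = 1.339 K/W
R_cav   = 0.115/(0.0403×0.903×7.44) = 0.4247 K/W
1/R_core = 1/R_stud + 1/R_cav → R_core = 0.3225 K/W
R_outer = 0.013/(0.156×7.44) = 0.0112 K/W
R_total = 0.3361 K/W
Q = ΔT/R_total = 20/0.3361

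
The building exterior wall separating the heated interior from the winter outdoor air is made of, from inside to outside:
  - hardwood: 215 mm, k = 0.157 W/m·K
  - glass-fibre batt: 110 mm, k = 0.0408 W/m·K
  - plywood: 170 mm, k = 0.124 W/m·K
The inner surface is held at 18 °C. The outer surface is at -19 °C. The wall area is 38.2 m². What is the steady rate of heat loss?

Q ≈ 260 W

Thermal resistances in series:
R_hardwood = L/(kA) = 0.215/(0.157×38.2) = 0.03585 K/W
R_glass-fibre batt = L/(kA) = 0.11/(0.0408×38.2) = 0.07058 K/W
R_plywood = L/(kA) = 0.17/(0.124×38.2) = 0.03589 K/W
R_total = 0.1423 K/W
Q = ΔT / R_total = 37 / 0.1423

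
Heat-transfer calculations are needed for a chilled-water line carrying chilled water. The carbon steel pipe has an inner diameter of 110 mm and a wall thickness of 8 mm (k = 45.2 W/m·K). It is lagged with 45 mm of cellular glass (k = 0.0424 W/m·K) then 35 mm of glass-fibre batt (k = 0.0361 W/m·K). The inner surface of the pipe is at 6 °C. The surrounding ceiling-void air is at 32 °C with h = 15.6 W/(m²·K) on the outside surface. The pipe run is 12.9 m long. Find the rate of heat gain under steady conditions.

Q ≈ 101 W

For a radial system each layer contributes R = ln(r_out/r_in)/(2πkL); films add R = 1/(hA).
R_carbon steel pipe wall = ln(63/55)/(2π×45.2×12.9) = 3.707×10^-5 K/W
R_cellular glass = ln(108/63)/(2π×0.0424×12.9) = 0.1568 K/W
R_glass-fibre batt = ln(143/108)/(2π×0.0361×12.9) = 0.09594 K/W
R_outer film = 1/(h_o·2πr_oL) = 1/(15.6×2π×0.143×12.9) = 0.005531 K/W
R_total = 0.2583 K/W
Q = ΔT/R_total = 26/0.2583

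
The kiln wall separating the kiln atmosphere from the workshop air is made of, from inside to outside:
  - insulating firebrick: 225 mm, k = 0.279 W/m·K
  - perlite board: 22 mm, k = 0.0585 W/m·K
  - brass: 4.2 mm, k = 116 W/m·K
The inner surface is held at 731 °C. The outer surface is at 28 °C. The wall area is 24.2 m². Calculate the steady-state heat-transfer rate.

Treating each layer as a thermal resistance in series:
R_insulating firebrick = L/(kA) = 0.225/(0.279×24.2) = 0.03332 K/W
R_perlite board = L/(kA) = 0.022/(0.0585×24.2) = 0.01554 K/W
R_brass = L/(kA) = 0.0042/(116×24.2) = 1.496×10^-6 K/W
R_total = 0.04887 K/W
Q = ΔT / R_total = 703 / 0.04887

Q ≈ 14400 W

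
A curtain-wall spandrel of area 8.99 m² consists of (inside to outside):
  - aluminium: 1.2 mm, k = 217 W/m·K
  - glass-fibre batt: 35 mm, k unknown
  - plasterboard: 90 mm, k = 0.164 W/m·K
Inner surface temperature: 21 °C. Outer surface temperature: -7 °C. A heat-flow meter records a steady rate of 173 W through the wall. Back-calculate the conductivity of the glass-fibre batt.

Series thermal resistances:
R_aluminium = L/(kA) = 0.0012/(217×8.99) = 6.151×10^-7 K/W
R_plasterboard = L/(kA) = 0.09/(0.164×8.99) = 0.06104 K/W
Sum of known resistances R_other = 0.06104 K/W
Total R = ΔT/Q = 28/173 = 0.1618 K/W
R_glass-fibre batt = R_total − R_other = 0.1008 K/W
k = L/(R·A) = 0.035/(0.1008×8.99)

k ≈ 0.0386 W/(m·K)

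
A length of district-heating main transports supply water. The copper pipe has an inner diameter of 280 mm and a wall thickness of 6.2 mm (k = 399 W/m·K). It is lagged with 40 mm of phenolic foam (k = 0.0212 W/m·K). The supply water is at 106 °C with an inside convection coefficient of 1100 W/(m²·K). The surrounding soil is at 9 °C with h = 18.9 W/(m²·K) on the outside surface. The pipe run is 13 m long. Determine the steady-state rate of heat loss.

Q ≈ 677 W

Per-layer cylindrical resistances, series-summed:
R_inner film = 1/(h_i·2πr₁L) = 1/(1100×2π×0.14×13) = 7.95×10^-5 K/W
R_copper pipe wall = ln(146.2/140)/(2π×399×13) = 1.33×10^-6 K/W
R_phenolic foam = ln(186.2/146.2)/(2π×0.0212×13) = 0.1397 K/W
R_outer film = 1/(h_o·2πr_oL) = 1/(18.9×2π×0.1862×13) = 0.003479 K/W
R_total = 0.1432 K/W
Q = ΔT/R_total = 97/0.1432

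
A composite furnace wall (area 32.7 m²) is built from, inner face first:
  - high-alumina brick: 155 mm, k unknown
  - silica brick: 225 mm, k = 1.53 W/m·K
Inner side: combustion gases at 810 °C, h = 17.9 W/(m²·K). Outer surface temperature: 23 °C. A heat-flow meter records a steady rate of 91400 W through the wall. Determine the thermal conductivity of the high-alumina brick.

Using the resistance-network approach (series):
R_inner film = 1/(h_i·A) = 1/(17.9×32.7) = 0.001708 K/W
R_silica brick = L/(kA) = 0.225/(1.53×32.7) = 0.004497 K/W
Sum of known resistances R_other = 0.006206 K/W
Total R = ΔT/Q = 787/91400 = 0.008611 K/W
R_high-alumina brick = R_total − R_other = 0.002405 K/W
k = L/(R·A) = 0.155/(0.002405×32.7)

k ≈ 1.97 W/(m·K)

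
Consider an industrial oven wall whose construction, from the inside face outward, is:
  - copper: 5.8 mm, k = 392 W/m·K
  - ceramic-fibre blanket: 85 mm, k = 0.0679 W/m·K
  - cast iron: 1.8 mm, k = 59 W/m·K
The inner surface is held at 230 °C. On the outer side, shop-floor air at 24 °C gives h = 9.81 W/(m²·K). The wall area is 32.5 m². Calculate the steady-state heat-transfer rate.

Q ≈ 4950 W

Series thermal resistances:
R_copper = L/(kA) = 0.0058/(392×32.5) = 4.553×10^-7 K/W
R_ceramic-fibre blanket = L/(kA) = 0.085/(0.0679×32.5) = 0.03852 K/W
R_cast iron = L/(kA) = 0.0018/(59×32.5) = 9.387×10^-7 K/W
R_outer film = 1/(h_o·A) = 1/(9.81×32.5) = 0.003137 K/W
R_total = 0.04166 K/W
Q = ΔT / R_total = 206 / 0.04166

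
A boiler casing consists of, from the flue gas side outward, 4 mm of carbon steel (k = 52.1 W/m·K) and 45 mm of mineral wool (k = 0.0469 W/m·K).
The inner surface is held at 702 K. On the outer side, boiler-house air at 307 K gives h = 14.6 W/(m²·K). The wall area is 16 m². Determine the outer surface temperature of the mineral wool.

Model the wall as resistances in series:
R_carbon steel = L/(kA) = 0.004/(52.1×16) = 4.798×10^-6 K/W
R_mineral wool = L/(kA) = 0.045/(0.0469×16) = 0.05997 K/W
R_outer film = 1/(h_o·A) = 1/(14.6×16) = 0.004281 K/W
R_total = 0.06425 K/W;  Q = ΔT/R_total = 395/0.06425 = 6148 W
T_interface = T_inner − Q·ΣR(inner→interface) = 702 − 6150×0.05997

T ≈ 333 K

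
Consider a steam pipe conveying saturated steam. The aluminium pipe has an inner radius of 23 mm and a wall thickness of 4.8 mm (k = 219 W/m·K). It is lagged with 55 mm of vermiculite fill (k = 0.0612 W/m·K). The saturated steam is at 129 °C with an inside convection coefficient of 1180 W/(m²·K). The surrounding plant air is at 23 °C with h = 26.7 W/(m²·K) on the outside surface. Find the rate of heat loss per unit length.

q′ ≈ 36.3 W/m

Cylindrical conduction, so R = ln(r₂/r₁)/(2πkL) per layer, in series:
R_inner film = 1/(h_i·2πr₁L) = 1/(1180×2π×0.023×1) = 0.005864 K/W
R_aluminium pipe wall = ln(27.8/23)/(2π×219×1) = 1.377×10^-4 K/W
R_vermiculite fill = ln(82.8/27.8)/(2π×0.0612×1) = 2.838 K/W
R_outer film = 1/(h_o·2πr_oL) = 1/(26.7×2π×0.0828×1) = 0.07199 K/W
R_total = 2.916 K/W
Q = ΔT/R_total = 106/2.916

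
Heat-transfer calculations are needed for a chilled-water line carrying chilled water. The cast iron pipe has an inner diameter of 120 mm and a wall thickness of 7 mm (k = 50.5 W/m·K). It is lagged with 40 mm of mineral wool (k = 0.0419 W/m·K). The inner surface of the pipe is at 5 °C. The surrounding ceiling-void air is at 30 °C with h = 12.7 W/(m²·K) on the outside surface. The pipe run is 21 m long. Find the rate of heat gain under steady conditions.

Cylindrical conduction, so R = ln(r₂/r₁)/(2πkL) per layer, in series:
R_cast iron pipe wall = ln(67/60)/(2π×50.5×21) = 1.656×10^-5 K/W
R_mineral wool = ln(107/67)/(2π×0.0419×21) = 0.08468 K/W
R_outer film = 1/(h_o·2πr_oL) = 1/(12.7×2π×0.107×21) = 0.005577 K/W
R_total = 0.09027 K/W
Q = ΔT/R_total = 25/0.09027

Q ≈ 277 W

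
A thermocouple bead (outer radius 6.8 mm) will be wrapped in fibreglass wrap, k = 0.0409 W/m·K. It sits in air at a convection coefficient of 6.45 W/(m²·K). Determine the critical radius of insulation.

r_cr ≈ 12.7 mm

For a sphere r_cr = 2k/h = 2×0.0409/6.45
r_cr = 12.7 mm; since the bare radius (6.8 mm) is below r_cr, adding a thin layer of insulation will *increase* heat loss.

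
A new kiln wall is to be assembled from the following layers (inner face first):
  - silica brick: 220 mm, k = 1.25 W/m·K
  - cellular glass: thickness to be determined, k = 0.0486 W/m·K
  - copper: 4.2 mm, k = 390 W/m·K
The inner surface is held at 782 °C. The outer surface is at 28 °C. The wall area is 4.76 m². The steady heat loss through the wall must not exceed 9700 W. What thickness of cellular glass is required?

L ≈ 9.43 mm

Thermal resistances in series:
R_silica brick = L/(kA) = 0.22/(1.25×4.76) = 0.03697 K/W
R_copper = L/(kA) = 0.0042/(390×4.76) = 2.262×10^-6 K/W
Sum of the known resistances R_other = 0.03698 K/W
Required total resistance R_tot = ΔT/Q_allow = 754/9700 = 0.07773 K/W
R_cellular glass = R_tot − R_other = 0.04075 K/W
L = R·k·A = 0.04075×0.0486×4.76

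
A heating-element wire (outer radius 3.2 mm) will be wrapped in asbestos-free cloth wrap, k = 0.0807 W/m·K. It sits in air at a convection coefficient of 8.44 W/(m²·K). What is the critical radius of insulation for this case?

r_cr ≈ 9.56 mm

For a cylinder r_cr = k/h = 0.0807/8.44
r_cr = 9.56 mm; since the bare radius (3.2 mm) is below r_cr, adding a thin layer of insulation will *increase* heat loss.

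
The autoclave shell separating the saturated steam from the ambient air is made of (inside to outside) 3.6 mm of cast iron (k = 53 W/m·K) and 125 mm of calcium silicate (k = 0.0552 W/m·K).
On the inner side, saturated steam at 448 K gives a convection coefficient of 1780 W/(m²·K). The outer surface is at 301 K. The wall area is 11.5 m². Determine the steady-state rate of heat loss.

Q ≈ 746 W

Treating each layer as a thermal resistance in series:
R_inner film = 1/(h_i·A) = 1/(1780×11.5) = 4.885×10^-5 K/W
R_cast iron = L/(kA) = 0.0036/(53×11.5) = 5.906×10^-6 K/W
R_calcium silicate = L/(kA) = 0.125/(0.0552×11.5) = 0.1969 K/W
R_total = 0.197 K/W
Q = ΔT / R_total = 147 / 0.197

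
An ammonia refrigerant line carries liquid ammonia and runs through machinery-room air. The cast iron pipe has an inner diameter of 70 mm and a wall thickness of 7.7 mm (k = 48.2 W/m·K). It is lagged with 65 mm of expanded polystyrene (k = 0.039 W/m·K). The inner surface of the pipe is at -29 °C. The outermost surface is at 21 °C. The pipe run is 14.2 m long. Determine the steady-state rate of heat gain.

For a radial system each layer contributes R = ln(r_out/r_in)/(2πkL); films add R = 1/(hA).
R_cast iron pipe wall = ln(42.7/35)/(2π×48.2×14.2) = 4.624×10^-5 K/W
R_expanded polystyrene = ln(107.7/42.7)/(2π×0.039×14.2) = 0.2659 K/W
R_total = 0.2659 K/W
Q = ΔT/R_total = 50/0.2659

Q ≈ 188 W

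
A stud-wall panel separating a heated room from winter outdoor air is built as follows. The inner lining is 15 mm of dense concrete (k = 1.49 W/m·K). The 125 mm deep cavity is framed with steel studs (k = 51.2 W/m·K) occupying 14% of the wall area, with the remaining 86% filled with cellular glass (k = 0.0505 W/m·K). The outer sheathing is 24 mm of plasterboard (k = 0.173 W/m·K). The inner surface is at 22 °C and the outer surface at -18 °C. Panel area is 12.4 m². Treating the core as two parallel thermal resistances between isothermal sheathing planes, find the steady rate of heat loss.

Sheathing layers in series; stud and cavity paths in parallel between them.
R_inner = 0.015/(1.49×12.4) = 8.119×10^-4 K/W
R_stud  = 0.125/(51.2×0.14×12.4) = 0.001406 K/W
R_cav   = 0.125/(0.0505×0.86×12.4) = 0.2321 K/W
1/R_core = 1/R_stud + 1/R_cav → R_core = 0.001398 K/W
R_outer = 0.024/(0.173×12.4) = 0.01119 K/W
R_total = 0.0134 K/W
Q = ΔT/R_total = 40/0.0134

Q ≈ 2990 W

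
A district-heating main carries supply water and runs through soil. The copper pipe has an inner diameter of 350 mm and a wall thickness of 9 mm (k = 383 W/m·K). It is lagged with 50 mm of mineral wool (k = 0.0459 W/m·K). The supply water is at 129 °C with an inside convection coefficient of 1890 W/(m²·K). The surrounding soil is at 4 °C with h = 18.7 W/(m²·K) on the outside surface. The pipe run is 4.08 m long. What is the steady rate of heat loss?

Q ≈ 586 W

Per-layer cylindrical resistances, series-summed:
R_inner film = 1/(h_i·2πr₁L) = 1/(1890×2π×0.175×4.08) = 1.179×10^-4 K/W
R_copper pipe wall = ln(184/175)/(2π×383×4.08) = 5.108×10^-6 K/W
R_mineral wool = ln(234/184)/(2π×0.0459×4.08) = 0.2043 K/W
R_outer film = 1/(h_o·2πr_oL) = 1/(18.7×2π×0.234×4.08) = 0.008915 K/W
R_total = 0.2133 K/W
Q = ΔT/R_total = 125/0.2133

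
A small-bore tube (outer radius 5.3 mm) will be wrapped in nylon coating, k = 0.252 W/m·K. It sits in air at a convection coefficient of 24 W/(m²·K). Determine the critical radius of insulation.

r_cr ≈ 10.5 mm

For a cylinder r_cr = k/h = 0.252/24
r_cr = 10.5 mm; since the bare radius (5.3 mm) is below r_cr, adding a thin layer of insulation will *increase* heat loss.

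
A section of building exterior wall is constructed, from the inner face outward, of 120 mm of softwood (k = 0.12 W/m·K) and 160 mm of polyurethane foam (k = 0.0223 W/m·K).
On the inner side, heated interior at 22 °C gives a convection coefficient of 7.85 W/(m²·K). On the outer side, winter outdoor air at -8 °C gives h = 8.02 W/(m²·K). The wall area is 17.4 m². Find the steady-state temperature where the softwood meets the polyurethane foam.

Using the resistance-network approach (series):
R_inner film = 1/(h_i·A) = 1/(7.85×17.4) = 0.007321 K/W
R_softwood = L/(kA) = 0.12/(0.12×17.4) = 0.05747 K/W
R_polyurethane foam = L/(kA) = 0.16/(0.0223×17.4) = 0.4123 K/W
R_outer film = 1/(h_o·A) = 1/(8.02×17.4) = 0.007166 K/W
R_total = 0.4843 K/W;  Q = ΔT/R_total = 30/0.4843 = 61.94 W
T_interface = T_inner − Q·ΣR(inner→interface) = 22 − 61.9×0.06479

T ≈ 18 °C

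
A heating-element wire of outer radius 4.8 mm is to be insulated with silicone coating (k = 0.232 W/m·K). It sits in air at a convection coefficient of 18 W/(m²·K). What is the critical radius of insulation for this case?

r_cr ≈ 12.9 mm

For a cylinder r_cr = k/h = 0.232/18
r_cr = 12.9 mm; since the bare radius (4.8 mm) is below r_cr, adding a thin layer of insulation will *increase* heat loss.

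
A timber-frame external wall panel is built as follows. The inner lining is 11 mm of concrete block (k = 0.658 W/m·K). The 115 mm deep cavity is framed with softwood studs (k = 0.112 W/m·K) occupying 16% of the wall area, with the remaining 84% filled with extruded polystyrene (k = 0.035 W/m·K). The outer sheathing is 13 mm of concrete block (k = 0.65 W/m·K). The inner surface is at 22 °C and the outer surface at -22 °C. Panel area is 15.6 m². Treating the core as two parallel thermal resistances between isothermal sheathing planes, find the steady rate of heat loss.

Sheathing layers in series; stud and cavity paths in parallel between them.
R_inner = 0.011/(0.658×15.6) = 0.001072 K/W
R_stud  = 0.115/(0.112×0.16×15.6) = 0.4114 K/W
R_cav   = 0.115/(0.035×0.84×15.6) = 0.2507 K/W
1/R_core = 1/R_stud + 1/R_cav → R_core = 0.1558 K/W
R_outer = 0.013/(0.65×15.6) = 0.001282 K/W
R_total = 0.1581 K/W
Q = ΔT/R_total = 44/0.1581

Q ≈ 278 W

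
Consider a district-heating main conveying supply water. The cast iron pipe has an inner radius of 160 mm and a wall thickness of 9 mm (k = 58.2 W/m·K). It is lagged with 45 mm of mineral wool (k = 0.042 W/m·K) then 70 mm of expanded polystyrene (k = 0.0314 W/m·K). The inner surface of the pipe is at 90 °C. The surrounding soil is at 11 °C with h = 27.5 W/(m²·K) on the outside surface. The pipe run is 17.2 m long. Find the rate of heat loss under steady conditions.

Q ≈ 578 W

Cylindrical conduction, so R = ln(r₂/r₁)/(2πkL) per layer, in series:
R_cast iron pipe wall = ln(169/160)/(2π×58.2×17.2) = 8.701×10^-6 K/W
R_mineral wool = ln(214/169)/(2π×0.042×17.2) = 0.05201 K/W
R_expanded polystyrene = ln(284/214)/(2π×0.0314×17.2) = 0.0834 K/W
R_outer film = 1/(h_o·2πr_oL) = 1/(27.5×2π×0.284×17.2) = 0.001185 K/W
R_total = 0.1366 K/W
Q = ΔT/R_total = 79/0.1366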